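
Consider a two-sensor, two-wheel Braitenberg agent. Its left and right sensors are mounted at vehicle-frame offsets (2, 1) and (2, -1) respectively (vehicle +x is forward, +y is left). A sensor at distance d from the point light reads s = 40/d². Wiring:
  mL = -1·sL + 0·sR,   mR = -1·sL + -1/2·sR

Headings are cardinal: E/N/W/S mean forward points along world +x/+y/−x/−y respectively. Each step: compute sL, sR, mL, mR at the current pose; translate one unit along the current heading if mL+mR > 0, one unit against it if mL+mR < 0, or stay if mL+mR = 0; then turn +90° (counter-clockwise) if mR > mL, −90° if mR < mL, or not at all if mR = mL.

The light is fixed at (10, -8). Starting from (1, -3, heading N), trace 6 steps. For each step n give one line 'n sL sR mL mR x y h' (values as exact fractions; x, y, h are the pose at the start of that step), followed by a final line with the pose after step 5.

0 40/149 40/113 -40/149 -7500/16837 1 -3 N
1 20/37 20/29 -20/37 -950/1073 1 -4 E
2 8/17 8/25 -8/17 -268/425 0 -4 S
3 1/4 2/9 -1/4 -13/36 0 -3 W
4 40/149 40/113 -40/149 -7500/16837 1 -3 N
5 20/37 20/29 -20/37 -950/1073 1 -4 E
final 0 -4 S

n=0: pose=(1,-3,N); sL=40/149, sR=40/113; mL=-40/149, mR=-7500/16837; mL+mR=-12020/16837 → advance -1; mR−mL=-20/113 → turn -1·90°
n=1: pose=(1,-4,E); sL=20/37, sR=20/29; mL=-20/37, mR=-950/1073; mL+mR=-1530/1073 → advance -1; mR−mL=-10/29 → turn -1·90°
n=2: pose=(0,-4,S); sL=8/17, sR=8/25; mL=-8/17, mR=-268/425; mL+mR=-468/425 → advance -1; mR−mL=-4/25 → turn -1·90°
n=3: pose=(0,-3,W); sL=1/4, sR=2/9; mL=-1/4, mR=-13/36; mL+mR=-11/18 → advance -1; mR−mL=-1/9 → turn -1·90°
n=4: pose=(1,-3,N); sL=40/149, sR=40/113; mL=-40/149, mR=-7500/16837; mL+mR=-12020/16837 → advance -1; mR−mL=-20/113 → turn -1·90°
n=5: pose=(1,-4,E); sL=20/37, sR=20/29; mL=-20/37, mR=-950/1073; mL+mR=-1530/1073 → advance -1; mR−mL=-10/29 → turn -1·90°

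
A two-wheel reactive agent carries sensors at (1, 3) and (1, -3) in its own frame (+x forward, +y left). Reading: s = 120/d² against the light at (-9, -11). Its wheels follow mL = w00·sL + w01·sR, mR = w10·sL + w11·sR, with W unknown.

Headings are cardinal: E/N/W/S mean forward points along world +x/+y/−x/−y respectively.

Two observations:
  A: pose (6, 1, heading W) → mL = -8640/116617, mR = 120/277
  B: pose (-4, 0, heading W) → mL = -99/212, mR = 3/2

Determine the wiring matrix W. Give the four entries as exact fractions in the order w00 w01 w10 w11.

obs A: pose=(6,1,W) → sL=120/277, sR=120/421, mL=-8640/116617, mR=120/277
obs B: pose=(-4,0,W) → sL=3/2, sR=30/53, mL=-99/212, mR=3/2
sensor matrix S = [[120/277, 120/421], [3/2, 30/53]]; det S = -1126980/6180701
solve [mL_A; mL_B] = S·[w00; w01] and [mR_A; mR_B] = S·[w10; w11]:
  w00 = -1/2, w01 = 1/2, w10 = 1, w11 = 0

-1/2 1/2 1 0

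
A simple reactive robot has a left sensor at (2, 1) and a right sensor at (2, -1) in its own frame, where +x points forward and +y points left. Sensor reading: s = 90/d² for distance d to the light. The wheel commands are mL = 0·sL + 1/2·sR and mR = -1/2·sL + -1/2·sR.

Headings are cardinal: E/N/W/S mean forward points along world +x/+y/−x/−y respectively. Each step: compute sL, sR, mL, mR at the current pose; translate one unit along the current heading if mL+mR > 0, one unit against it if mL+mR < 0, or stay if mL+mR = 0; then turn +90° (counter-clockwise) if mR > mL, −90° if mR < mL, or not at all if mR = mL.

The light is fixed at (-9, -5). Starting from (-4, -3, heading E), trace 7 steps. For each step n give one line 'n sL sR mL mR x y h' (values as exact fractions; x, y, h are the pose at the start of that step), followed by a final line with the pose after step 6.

n=0: pose=(-4,-3,E); sL=45/29, sR=9/5; mL=9/10, mR=-243/145; mL+mR=-45/58 → advance -1; mR−mL=-747/290 → turn -1·90°
n=1: pose=(-5,-3,S); sL=18/5, sR=10; mL=5, mR=-34/5; mL+mR=-9/5 → advance -1; mR−mL=-59/5 → turn -1·90°
n=2: pose=(-5,-2,W); sL=45/4, sR=9/2; mL=9/4, mR=-63/8; mL+mR=-45/8 → advance -1; mR−mL=-81/8 → turn -1·90°
n=3: pose=(-4,-2,N); sL=90/41, sR=90/61; mL=45/61, mR=-4590/2501; mL+mR=-45/41 → advance -1; mR−mL=-6435/2501 → turn -1·90°
n=4: pose=(-4,-3,E); sL=45/29, sR=9/5; mL=9/10, mR=-243/145; mL+mR=-45/58 → advance -1; mR−mL=-747/290 → turn -1·90°
n=5: pose=(-5,-3,S); sL=18/5, sR=10; mL=5, mR=-34/5; mL+mR=-9/5 → advance -1; mR−mL=-59/5 → turn -1·90°
n=6: pose=(-5,-2,W); sL=45/4, sR=9/2; mL=9/4, mR=-63/8; mL+mR=-45/8 → advance -1; mR−mL=-81/8 → turn -1·90°

0 45/29 9/5 9/10 -243/145 -4 -3 E
1 18/5 10 5 -34/5 -5 -3 S
2 45/4 9/2 9/4 -63/8 -5 -2 W
3 90/41 90/61 45/61 -4590/2501 -4 -2 N
4 45/29 9/5 9/10 -243/145 -4 -3 E
5 18/5 10 5 -34/5 -5 -3 S
6 45/4 9/2 9/4 -63/8 -5 -2 W
final -4 -2 N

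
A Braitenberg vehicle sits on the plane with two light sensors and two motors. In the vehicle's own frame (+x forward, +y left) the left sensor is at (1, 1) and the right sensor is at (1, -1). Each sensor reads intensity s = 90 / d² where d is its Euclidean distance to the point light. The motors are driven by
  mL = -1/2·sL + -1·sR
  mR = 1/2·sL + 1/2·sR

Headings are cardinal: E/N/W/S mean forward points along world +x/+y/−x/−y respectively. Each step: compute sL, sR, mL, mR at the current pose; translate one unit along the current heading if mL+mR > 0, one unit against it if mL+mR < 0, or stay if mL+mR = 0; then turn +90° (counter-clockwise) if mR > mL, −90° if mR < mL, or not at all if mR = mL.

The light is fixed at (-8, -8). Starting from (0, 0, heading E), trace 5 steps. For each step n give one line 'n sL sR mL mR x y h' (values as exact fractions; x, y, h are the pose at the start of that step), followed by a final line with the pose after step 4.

0 5/9 9/13 -227/234 73/117 0 0 E
1 10/13 18/29 -379/377 262/377 -1 0 N
2 5/4 9/10 -61/40 43/40 -1 -1 W
3 10/13 18/17 -319/221 202/221 0 -1 S
4 5/9 9/13 -227/234 73/117 0 0 E
final -1 0 N

n=0: pose=(0,0,E); sL=5/9, sR=9/13; mL=-227/234, mR=73/117; mL+mR=-9/26 → advance -1; mR−mL=373/234 → turn +1·90°
n=1: pose=(-1,0,N); sL=10/13, sR=18/29; mL=-379/377, mR=262/377; mL+mR=-9/29 → advance -1; mR−mL=641/377 → turn +1·90°
n=2: pose=(-1,-1,W); sL=5/4, sR=9/10; mL=-61/40, mR=43/40; mL+mR=-9/20 → advance -1; mR−mL=13/5 → turn +1·90°
n=3: pose=(0,-1,S); sL=10/13, sR=18/17; mL=-319/221, mR=202/221; mL+mR=-9/17 → advance -1; mR−mL=521/221 → turn +1·90°
n=4: pose=(0,0,E); sL=5/9, sR=9/13; mL=-227/234, mR=73/117; mL+mR=-9/26 → advance -1; mR−mL=373/234 → turn +1·90°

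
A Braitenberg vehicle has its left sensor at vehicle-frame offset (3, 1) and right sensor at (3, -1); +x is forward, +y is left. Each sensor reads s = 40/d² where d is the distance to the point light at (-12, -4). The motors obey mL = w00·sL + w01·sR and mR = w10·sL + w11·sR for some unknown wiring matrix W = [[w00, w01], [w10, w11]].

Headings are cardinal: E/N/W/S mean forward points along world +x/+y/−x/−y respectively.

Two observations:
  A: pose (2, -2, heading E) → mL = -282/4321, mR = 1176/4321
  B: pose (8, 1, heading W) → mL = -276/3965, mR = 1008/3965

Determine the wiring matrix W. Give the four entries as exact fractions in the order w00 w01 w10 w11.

obs A: pose=(2,-2,E) → sL=20/149, sR=4/29, mL=-282/4321, mR=1176/4321
obs B: pose=(8,1,W) → sL=8/61, sR=8/65, mL=-276/3965, mR=1008/3965
sensor matrix S = [[20/149, 4/29], [8/61, 8/65]]; det S = -5376/3426553
solve [mL_A; mL_B] = S·[w00; w01] and [mR_A; mR_B] = S·[w10; w11]:
  w00 = -1, w01 = 1/2, w10 = 1, w11 = 1

-1 1/2 1 1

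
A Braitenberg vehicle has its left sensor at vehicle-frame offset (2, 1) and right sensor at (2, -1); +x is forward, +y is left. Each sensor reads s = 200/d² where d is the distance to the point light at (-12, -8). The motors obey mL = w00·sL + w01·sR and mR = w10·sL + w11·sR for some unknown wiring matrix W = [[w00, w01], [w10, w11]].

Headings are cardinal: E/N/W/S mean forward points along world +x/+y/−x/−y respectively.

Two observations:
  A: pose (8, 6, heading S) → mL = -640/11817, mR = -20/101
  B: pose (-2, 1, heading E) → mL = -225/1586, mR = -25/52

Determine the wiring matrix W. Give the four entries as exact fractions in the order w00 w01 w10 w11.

obs A: pose=(8,6,S) → sL=40/117, sR=40/101, mL=-640/11817, mR=-20/101
obs B: pose=(-2,1,E) → sL=50/61, sR=25/26, mL=-225/1586, mR=-25/52
sensor matrix S = [[40/117, 40/101], [50/61, 25/26]]; det S = 38500/9370881
solve [mL_A; mL_B] = S·[w00; w01] and [mR_A; mR_B] = S·[w10; w11]:
  w00 = 1, w01 = -1, w10 = 0, w11 = -1/2

1 -1 0 -1/2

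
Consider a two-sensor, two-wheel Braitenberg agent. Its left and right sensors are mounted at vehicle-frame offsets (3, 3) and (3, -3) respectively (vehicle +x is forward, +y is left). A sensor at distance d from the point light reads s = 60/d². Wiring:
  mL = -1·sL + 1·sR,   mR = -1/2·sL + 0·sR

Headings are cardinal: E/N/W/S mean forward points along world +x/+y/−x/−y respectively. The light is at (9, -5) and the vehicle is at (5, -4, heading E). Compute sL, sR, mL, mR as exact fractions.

60/17 12 144/17 -30/17

left sensor world pos  = (8, -1); dL² = 17
right sensor world pos = (8, -7); dR² = 5
sL = 60/17 = 60/17
sR = 60/5 = 12
mL = -1·sL + 1·sR = 144/17
mR = -1/2·sL + 0·sR = -30/17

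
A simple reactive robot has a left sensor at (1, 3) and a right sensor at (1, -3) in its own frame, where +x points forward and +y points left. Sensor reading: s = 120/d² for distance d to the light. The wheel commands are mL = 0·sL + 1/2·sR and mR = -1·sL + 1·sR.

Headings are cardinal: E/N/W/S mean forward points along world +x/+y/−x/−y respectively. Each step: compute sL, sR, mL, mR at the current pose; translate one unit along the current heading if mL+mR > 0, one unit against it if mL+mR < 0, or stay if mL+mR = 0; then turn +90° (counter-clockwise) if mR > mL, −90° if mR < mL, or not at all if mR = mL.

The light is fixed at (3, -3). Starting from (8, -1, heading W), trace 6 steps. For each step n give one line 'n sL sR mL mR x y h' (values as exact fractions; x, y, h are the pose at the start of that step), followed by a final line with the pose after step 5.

n=0: pose=(8,-1,W); sL=120/17, sR=120/41; mL=60/41, mR=-2880/697; mL+mR=-1860/697 → advance -1; mR−mL=-3900/697 → turn -1·90°
n=1: pose=(9,-1,N); sL=20/3, sR=4/3; mL=2/3, mR=-16/3; mL+mR=-14/3 → advance -1; mR−mL=-6 → turn -1·90°
n=2: pose=(9,-2,E); sL=24/13, sR=120/53; mL=60/53, mR=288/689; mL+mR=1068/689 → advance +1; mR−mL=-492/689 → turn -1·90°
n=3: pose=(10,-2,S); sL=6/5, sR=15/2; mL=15/4, mR=63/10; mL+mR=201/20 → advance +1; mR−mL=51/20 → turn +1·90°
n=4: pose=(10,-3,E); sL=120/73, sR=120/73; mL=60/73, mR=0; mL+mR=60/73 → advance +1; mR−mL=-60/73 → turn -1·90°
n=5: pose=(11,-3,S); sL=60/61, sR=60/13; mL=30/13, mR=2880/793; mL+mR=4710/793 → advance +1; mR−mL=1050/793 → turn +1·90°

0 120/17 120/41 60/41 -2880/697 8 -1 W
1 20/3 4/3 2/3 -16/3 9 -1 N
2 24/13 120/53 60/53 288/689 9 -2 E
3 6/5 15/2 15/4 63/10 10 -2 S
4 120/73 120/73 60/73 0 10 -3 E
5 60/61 60/13 30/13 2880/793 11 -3 S
final 11 -4 E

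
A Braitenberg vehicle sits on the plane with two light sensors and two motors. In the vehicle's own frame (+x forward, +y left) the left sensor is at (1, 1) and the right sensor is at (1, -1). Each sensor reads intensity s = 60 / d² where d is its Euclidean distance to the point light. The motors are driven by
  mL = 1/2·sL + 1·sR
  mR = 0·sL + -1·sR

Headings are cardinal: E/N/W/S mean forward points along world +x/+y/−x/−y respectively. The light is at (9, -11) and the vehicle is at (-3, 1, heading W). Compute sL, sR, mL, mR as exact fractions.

left sensor world pos  = (-4, 0); dL² = 290
right sensor world pos = (-4, 2); dR² = 338
sL = 60/290 = 6/29
sR = 60/338 = 30/169
mL = 1/2·sL + 1·sR = 1377/4901
mR = 0·sL + -1·sR = -30/169

6/29 30/169 1377/4901 -30/169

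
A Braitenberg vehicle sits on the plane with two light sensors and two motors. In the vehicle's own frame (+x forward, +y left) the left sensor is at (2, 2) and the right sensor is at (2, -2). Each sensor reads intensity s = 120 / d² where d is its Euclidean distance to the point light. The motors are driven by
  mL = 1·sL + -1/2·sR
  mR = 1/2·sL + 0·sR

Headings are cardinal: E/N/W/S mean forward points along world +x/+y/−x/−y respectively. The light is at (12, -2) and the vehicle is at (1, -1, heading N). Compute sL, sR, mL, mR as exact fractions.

60/89 4/3 2/267 30/89

left sensor world pos  = (-1, 1); dL² = 178
right sensor world pos = (3, 1); dR² = 90
sL = 120/178 = 60/89
sR = 120/90 = 4/3
mL = 1·sL + -1/2·sR = 2/267
mR = 1/2·sL + 0·sR = 30/89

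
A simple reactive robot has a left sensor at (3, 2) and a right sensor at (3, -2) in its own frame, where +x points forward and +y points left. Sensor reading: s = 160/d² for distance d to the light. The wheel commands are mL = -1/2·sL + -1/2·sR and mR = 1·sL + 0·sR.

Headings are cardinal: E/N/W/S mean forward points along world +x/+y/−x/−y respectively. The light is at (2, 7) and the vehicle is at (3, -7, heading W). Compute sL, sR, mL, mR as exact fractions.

8/13 40/37 -408/481 8/13

left sensor world pos  = (0, -9); dL² = 260
right sensor world pos = (0, -5); dR² = 148
sL = 160/260 = 8/13
sR = 160/148 = 40/37
mL = -1/2·sL + -1/2·sR = -408/481
mR = 1·sL + 0·sR = 8/13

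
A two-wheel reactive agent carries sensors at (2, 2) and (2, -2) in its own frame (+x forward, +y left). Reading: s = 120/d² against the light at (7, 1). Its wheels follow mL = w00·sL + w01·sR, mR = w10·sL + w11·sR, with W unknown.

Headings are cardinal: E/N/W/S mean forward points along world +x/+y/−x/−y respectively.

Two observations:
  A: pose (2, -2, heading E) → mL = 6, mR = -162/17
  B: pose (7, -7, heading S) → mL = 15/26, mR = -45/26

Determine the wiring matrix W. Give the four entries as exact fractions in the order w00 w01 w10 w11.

1/2 0 -1/2 -1

obs A: pose=(2,-2,E) → sL=12, sR=60/17, mL=6, mR=-162/17
obs B: pose=(7,-7,S) → sL=15/13, sR=15/13, mL=15/26, mR=-45/26
sensor matrix S = [[12, 60/17], [15/13, 15/13]]; det S = 2160/221
solve [mL_A; mL_B] = S·[w00; w01] and [mR_A; mR_B] = S·[w10; w11]:
  w00 = 1/2, w01 = 0, w10 = -1/2, w11 = -1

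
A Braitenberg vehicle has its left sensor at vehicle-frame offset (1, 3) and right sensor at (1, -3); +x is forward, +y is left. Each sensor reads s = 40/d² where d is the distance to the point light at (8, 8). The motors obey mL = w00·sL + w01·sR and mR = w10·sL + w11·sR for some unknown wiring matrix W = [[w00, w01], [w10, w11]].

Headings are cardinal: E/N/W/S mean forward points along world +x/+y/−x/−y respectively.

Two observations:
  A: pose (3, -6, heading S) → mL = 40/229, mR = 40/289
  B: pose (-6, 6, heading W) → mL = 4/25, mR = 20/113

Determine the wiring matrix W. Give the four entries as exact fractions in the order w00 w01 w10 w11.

obs A: pose=(3,-6,S) → sL=40/229, sR=40/289, mL=40/229, mR=40/289
obs B: pose=(-6,6,W) → sL=4/25, sR=20/113, mL=4/25, mR=20/113
sensor matrix S = [[40/229, 40/289], [4/25, 20/113]]; det S = 327936/37392265
solve [mL_A; mL_B] = S·[w00; w01] and [mR_A; mR_B] = S·[w10; w11]:
  w00 = 1, w01 = 0, w10 = 0, w11 = 1

1 0 0 1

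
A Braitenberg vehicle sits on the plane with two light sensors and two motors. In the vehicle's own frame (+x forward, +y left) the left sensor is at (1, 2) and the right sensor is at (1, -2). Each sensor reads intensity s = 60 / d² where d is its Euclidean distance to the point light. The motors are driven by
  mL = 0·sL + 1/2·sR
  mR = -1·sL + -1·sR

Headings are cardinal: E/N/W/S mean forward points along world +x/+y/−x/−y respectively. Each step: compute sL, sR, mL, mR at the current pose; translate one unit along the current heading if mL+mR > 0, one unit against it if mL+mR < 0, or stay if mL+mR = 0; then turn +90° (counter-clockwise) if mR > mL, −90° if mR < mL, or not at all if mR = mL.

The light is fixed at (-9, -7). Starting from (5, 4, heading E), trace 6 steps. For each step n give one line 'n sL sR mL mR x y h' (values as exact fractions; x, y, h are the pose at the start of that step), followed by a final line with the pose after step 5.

0 30/197 10/51 5/51 -3500/10047 5 4 E
1 12/65 60/221 30/221 -504/1105 4 4 S
2 15/61 3/17 3/34 -438/1037 4 5 W
3 60/313 12/85 6/85 -8856/26605 5 5 N
4 30/197 10/51 5/51 -3500/10047 5 4 E
5 12/65 60/221 30/221 -504/1105 4 4 S
final 4 5 W

n=0: pose=(5,4,E); sL=30/197, sR=10/51; mL=5/51, mR=-3500/10047; mL+mR=-2515/10047 → advance -1; mR−mL=-1495/3349 → turn -1·90°
n=1: pose=(4,4,S); sL=12/65, sR=60/221; mL=30/221, mR=-504/1105; mL+mR=-354/1105 → advance -1; mR−mL=-654/1105 → turn -1·90°
n=2: pose=(4,5,W); sL=15/61, sR=3/17; mL=3/34, mR=-438/1037; mL+mR=-693/2074 → advance -1; mR−mL=-1059/2074 → turn -1·90°
n=3: pose=(5,5,N); sL=60/313, sR=12/85; mL=6/85, mR=-8856/26605; mL+mR=-6978/26605 → advance -1; mR−mL=-10734/26605 → turn -1·90°
n=4: pose=(5,4,E); sL=30/197, sR=10/51; mL=5/51, mR=-3500/10047; mL+mR=-2515/10047 → advance -1; mR−mL=-1495/3349 → turn -1·90°
n=5: pose=(4,4,S); sL=12/65, sR=60/221; mL=30/221, mR=-504/1105; mL+mR=-354/1105 → advance -1; mR−mL=-654/1105 → turn -1·90°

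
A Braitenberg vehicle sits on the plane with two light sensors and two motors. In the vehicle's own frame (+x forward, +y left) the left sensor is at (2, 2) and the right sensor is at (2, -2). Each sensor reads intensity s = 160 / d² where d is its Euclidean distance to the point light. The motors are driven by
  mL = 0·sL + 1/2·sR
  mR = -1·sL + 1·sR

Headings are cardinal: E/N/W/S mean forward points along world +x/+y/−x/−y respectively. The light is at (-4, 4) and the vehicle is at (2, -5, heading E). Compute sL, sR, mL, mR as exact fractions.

left sensor world pos  = (4, -3); dL² = 113
right sensor world pos = (4, -7); dR² = 185
sL = 160/113 = 160/113
sR = 160/185 = 32/37
mL = 0·sL + 1/2·sR = 16/37
mR = -1·sL + 1·sR = -2304/4181

160/113 32/37 16/37 -2304/4181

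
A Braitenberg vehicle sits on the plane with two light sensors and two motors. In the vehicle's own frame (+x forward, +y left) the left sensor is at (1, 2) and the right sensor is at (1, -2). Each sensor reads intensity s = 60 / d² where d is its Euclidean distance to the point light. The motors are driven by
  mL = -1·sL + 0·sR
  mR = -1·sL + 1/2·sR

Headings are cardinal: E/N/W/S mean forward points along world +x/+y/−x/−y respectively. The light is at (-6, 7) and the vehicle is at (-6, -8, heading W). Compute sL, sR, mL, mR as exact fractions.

6/29 6/17 -6/29 -15/493

left sensor world pos  = (-7, -10); dL² = 290
right sensor world pos = (-7, -6); dR² = 170
sL = 60/290 = 6/29
sR = 60/170 = 6/17
mL = -1·sL + 0·sR = -6/29
mR = -1·sL + 1/2·sR = -15/493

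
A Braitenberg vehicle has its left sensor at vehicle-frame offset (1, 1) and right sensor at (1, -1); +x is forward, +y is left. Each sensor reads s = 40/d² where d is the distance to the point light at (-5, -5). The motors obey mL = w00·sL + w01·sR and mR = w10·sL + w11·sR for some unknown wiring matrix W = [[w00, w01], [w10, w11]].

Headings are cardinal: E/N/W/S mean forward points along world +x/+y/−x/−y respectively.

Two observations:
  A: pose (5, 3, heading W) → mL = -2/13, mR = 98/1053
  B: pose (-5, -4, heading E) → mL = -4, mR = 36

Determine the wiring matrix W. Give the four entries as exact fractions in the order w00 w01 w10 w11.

-1/2 0 -1/2 1

obs A: pose=(5,3,W) → sL=4/13, sR=20/81, mL=-2/13, mR=98/1053
obs B: pose=(-5,-4,E) → sL=8, sR=40, mL=-4, mR=36
sensor matrix S = [[4/13, 20/81], [8, 40]]; det S = 10880/1053
solve [mL_A; mL_B] = S·[w00; w01] and [mR_A; mR_B] = S·[w10; w11]:
  w00 = -1/2, w01 = 0, w10 = -1/2, w11 = 1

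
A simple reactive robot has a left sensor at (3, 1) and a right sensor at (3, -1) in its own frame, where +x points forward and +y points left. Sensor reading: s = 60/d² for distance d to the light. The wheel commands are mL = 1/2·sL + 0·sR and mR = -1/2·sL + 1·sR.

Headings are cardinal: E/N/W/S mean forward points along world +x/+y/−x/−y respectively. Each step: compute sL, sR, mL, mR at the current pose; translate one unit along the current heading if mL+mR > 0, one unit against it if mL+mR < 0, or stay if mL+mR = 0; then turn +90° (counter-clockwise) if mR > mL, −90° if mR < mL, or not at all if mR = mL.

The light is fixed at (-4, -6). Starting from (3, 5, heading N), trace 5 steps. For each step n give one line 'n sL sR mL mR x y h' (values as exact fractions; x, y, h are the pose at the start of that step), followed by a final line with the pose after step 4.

n=0: pose=(3,5,N); sL=15/58, sR=3/13; mL=15/116, mR=153/1508; mL+mR=3/13 → advance +1; mR−mL=-21/754 → turn -1·90°
n=1: pose=(3,6,E); sL=60/269, sR=60/221; mL=30/269, mR=9510/59449; mL+mR=60/221 → advance +1; mR−mL=2880/59449 → turn +1·90°
n=2: pose=(4,6,N); sL=30/137, sR=10/51; mL=15/137, mR=605/6987; mL+mR=10/51 → advance +1; mR−mL=-160/6987 → turn -1·90°
n=3: pose=(4,7,E); sL=60/317, sR=12/53; mL=30/317, mR=2214/16801; mL+mR=12/53 → advance +1; mR−mL=624/16801 → turn +1·90°
n=4: pose=(5,7,N); sL=3/16, sR=15/89; mL=3/32, mR=213/2848; mL+mR=15/89 → advance +1; mR−mL=-27/1424 → turn -1·90°

0 15/58 3/13 15/116 153/1508 3 5 N
1 60/269 60/221 30/269 9510/59449 3 6 E
2 30/137 10/51 15/137 605/6987 4 6 N
3 60/317 12/53 30/317 2214/16801 4 7 E
4 3/16 15/89 3/32 213/2848 5 7 N
final 5 8 E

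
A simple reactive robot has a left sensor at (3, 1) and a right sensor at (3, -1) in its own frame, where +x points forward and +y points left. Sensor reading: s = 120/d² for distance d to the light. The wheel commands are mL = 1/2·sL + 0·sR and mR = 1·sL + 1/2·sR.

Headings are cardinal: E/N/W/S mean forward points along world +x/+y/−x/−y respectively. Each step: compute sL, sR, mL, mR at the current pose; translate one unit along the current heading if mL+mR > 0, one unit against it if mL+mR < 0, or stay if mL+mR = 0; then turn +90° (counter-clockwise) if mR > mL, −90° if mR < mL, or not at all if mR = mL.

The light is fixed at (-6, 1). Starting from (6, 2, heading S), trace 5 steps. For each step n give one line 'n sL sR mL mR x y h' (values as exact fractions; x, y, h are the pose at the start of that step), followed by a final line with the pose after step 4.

0 120/173 24/25 60/173 5076/4325 6 2 S
1 60/113 60/113 30/113 90/113 6 1 E
2 40/51 24/41 20/51 2252/2091 7 1 N
3 6/5 15/13 3/5 231/130 7 2 W
4 120/173 24/25 60/173 5076/4325 6 2 S
final 6 1 E

n=0: pose=(6,2,S); sL=120/173, sR=24/25; mL=60/173, mR=5076/4325; mL+mR=6576/4325 → advance +1; mR−mL=3576/4325 → turn +1·90°
n=1: pose=(6,1,E); sL=60/113, sR=60/113; mL=30/113, mR=90/113; mL+mR=120/113 → advance +1; mR−mL=60/113 → turn +1·90°
n=2: pose=(7,1,N); sL=40/51, sR=24/41; mL=20/51, mR=2252/2091; mL+mR=1024/697 → advance +1; mR−mL=1432/2091 → turn +1·90°
n=3: pose=(7,2,W); sL=6/5, sR=15/13; mL=3/5, mR=231/130; mL+mR=309/130 → advance +1; mR−mL=153/130 → turn +1·90°
n=4: pose=(6,2,S); sL=120/173, sR=24/25; mL=60/173, mR=5076/4325; mL+mR=6576/4325 → advance +1; mR−mL=3576/4325 → turn +1·90°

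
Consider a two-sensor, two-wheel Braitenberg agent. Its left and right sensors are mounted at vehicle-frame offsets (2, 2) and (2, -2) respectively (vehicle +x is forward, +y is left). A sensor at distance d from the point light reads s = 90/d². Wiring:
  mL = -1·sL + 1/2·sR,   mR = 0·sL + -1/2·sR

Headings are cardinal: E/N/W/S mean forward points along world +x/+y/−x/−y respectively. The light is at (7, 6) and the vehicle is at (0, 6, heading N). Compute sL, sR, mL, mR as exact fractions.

left sensor world pos  = (-2, 8); dL² = 85
right sensor world pos = (2, 8); dR² = 29
sL = 90/85 = 18/17
sR = 90/29 = 90/29
mL = -1·sL + 1/2·sR = 243/493
mR = 0·sL + -1/2·sR = -45/29

18/17 90/29 243/493 -45/29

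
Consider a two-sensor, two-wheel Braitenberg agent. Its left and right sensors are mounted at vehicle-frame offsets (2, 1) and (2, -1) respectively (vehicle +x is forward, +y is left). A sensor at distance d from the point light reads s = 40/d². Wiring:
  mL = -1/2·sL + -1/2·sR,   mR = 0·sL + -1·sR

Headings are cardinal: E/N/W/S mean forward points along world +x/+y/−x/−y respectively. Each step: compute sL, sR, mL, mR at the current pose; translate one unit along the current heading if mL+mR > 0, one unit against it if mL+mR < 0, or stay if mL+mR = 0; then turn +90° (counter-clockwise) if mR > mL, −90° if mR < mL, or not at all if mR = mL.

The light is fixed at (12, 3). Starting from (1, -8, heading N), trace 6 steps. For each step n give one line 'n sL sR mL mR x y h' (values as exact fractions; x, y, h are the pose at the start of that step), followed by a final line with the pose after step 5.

0 8/45 40/181 -1624/8145 -40/181 1 -8 N
1 20/101 4/25 -452/2525 -4/25 1 -9 E
2 40/269 40/221 -9800/59449 -40/221 0 -9 N
3 10/61 5/37 -675/4514 -5/37 0 -10 E
4 40/317 8/53 -2328/16801 -8/53 -1 -10 N
5 4/29 20/173 -636/5017 -20/173 -1 -11 E
final -2 -11 N

n=0: pose=(1,-8,N); sL=8/45, sR=40/181; mL=-1624/8145, mR=-40/181; mL+mR=-3424/8145 → advance -1; mR−mL=-176/8145 → turn -1·90°
n=1: pose=(1,-9,E); sL=20/101, sR=4/25; mL=-452/2525, mR=-4/25; mL+mR=-856/2525 → advance -1; mR−mL=48/2525 → turn +1·90°
n=2: pose=(0,-9,N); sL=40/269, sR=40/221; mL=-9800/59449, mR=-40/221; mL+mR=-20560/59449 → advance -1; mR−mL=-960/59449 → turn -1·90°
n=3: pose=(0,-10,E); sL=10/61, sR=5/37; mL=-675/4514, mR=-5/37; mL+mR=-1285/4514 → advance -1; mR−mL=65/4514 → turn +1·90°
n=4: pose=(-1,-10,N); sL=40/317, sR=8/53; mL=-2328/16801, mR=-8/53; mL+mR=-4864/16801 → advance -1; mR−mL=-208/16801 → turn -1·90°
n=5: pose=(-1,-11,E); sL=4/29, sR=20/173; mL=-636/5017, mR=-20/173; mL+mR=-1216/5017 → advance -1; mR−mL=56/5017 → turn +1·90°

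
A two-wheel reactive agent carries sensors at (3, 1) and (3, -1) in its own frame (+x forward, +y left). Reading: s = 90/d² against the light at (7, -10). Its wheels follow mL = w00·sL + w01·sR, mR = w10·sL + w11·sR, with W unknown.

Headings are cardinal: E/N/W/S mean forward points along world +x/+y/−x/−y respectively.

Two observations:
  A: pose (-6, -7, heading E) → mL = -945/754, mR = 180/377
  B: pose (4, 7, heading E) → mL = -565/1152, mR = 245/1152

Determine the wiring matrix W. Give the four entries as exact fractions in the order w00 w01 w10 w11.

-1/2 -1 -1/2 1

obs A: pose=(-6,-7,E) → sL=45/58, sR=45/52, mL=-945/754, mR=180/377
obs B: pose=(4,7,E) → sL=5/18, sR=45/128, mL=-565/1152, mR=245/1152
sensor matrix S = [[45/58, 45/52], [5/18, 45/128]]; det S = 3125/96512
solve [mL_A; mL_B] = S·[w00; w01] and [mR_A; mR_B] = S·[w10; w11]:
  w00 = -1/2, w01 = -1, w10 = -1/2, w11 = 1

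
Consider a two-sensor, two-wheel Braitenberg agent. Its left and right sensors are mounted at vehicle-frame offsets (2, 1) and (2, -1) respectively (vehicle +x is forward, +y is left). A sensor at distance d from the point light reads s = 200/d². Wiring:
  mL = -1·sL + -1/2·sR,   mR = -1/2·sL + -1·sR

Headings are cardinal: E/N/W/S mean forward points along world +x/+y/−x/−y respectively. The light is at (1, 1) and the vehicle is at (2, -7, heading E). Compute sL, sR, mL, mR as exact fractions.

100/29 20/9 -1190/261 -1030/261

left sensor world pos  = (4, -6); dL² = 58
right sensor world pos = (4, -8); dR² = 90
sL = 200/58 = 100/29
sR = 200/90 = 20/9
mL = -1·sL + -1/2·sR = -1190/261
mR = -1/2·sL + -1·sR = -1030/261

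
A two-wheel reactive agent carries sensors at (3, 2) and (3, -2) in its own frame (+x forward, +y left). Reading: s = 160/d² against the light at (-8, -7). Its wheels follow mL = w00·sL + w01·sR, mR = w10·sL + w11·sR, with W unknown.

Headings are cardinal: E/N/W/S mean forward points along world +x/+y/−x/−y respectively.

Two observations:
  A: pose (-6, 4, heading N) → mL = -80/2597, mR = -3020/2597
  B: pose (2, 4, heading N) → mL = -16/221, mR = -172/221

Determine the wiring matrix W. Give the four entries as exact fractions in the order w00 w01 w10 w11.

-1/2 1/2 -1/2 -1

obs A: pose=(-6,4,N) → sL=40/49, sR=40/53, mL=-80/2597, mR=-3020/2597
obs B: pose=(2,4,N) → sL=8/13, sR=8/17, mL=-16/221, mR=-172/221
sensor matrix S = [[40/49, 40/53], [8/13, 8/17]]; det S = -46080/573937
solve [mL_A; mL_B] = S·[w00; w01] and [mR_A; mR_B] = S·[w10; w11]:
  w00 = -1/2, w01 = 1/2, w10 = -1/2, w11 = -1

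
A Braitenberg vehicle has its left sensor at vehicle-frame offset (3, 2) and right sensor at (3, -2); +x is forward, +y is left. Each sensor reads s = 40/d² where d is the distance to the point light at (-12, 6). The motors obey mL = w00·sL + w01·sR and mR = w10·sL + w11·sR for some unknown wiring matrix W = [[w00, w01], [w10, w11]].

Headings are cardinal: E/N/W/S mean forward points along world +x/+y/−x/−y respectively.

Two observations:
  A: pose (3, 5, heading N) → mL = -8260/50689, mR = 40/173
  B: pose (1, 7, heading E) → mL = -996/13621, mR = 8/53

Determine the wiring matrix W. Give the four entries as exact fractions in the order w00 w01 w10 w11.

obs A: pose=(3,5,N) → sL=40/173, sR=40/293, mL=-8260/50689, mR=40/173
obs B: pose=(1,7,E) → sL=8/53, sR=40/257, mL=-996/13621, mR=8/53
sensor matrix S = [[40/173, 40/293], [8/53, 40/257]]; det S = 10618880/690434869
solve [mL_A; mL_B] = S·[w00; w01] and [mR_A; mR_B] = S·[w10; w11]:
  w00 = -1, w01 = 1/2, w10 = 1, w11 = 0

-1 1/2 1 0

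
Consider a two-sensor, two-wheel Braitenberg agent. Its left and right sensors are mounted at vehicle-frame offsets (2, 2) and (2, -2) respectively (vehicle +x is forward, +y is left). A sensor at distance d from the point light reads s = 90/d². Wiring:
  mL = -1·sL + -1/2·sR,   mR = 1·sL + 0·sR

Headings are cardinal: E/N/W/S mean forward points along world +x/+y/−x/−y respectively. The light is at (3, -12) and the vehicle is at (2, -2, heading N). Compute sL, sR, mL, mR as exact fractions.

10/17 18/29 -443/493 10/17

left sensor world pos  = (0, 0); dL² = 153
right sensor world pos = (4, 0); dR² = 145
sL = 90/153 = 10/17
sR = 90/145 = 18/29
mL = -1·sL + -1/2·sR = -443/493
mR = 1·sL + 0·sR = 10/17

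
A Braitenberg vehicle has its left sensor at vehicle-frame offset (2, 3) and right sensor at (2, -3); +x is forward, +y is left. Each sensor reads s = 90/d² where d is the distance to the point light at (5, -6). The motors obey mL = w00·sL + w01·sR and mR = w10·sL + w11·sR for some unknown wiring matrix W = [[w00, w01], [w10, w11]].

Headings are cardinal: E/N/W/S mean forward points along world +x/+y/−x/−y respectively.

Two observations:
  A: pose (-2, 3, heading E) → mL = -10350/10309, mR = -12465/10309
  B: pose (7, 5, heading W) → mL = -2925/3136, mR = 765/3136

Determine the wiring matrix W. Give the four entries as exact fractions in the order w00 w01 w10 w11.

obs A: pose=(-2,3,E) → sL=90/169, sR=90/61, mL=-10350/10309, mR=-12465/10309
obs B: pose=(7,5,W) → sL=45/32, sR=45/98, mL=-2925/3136, mR=765/3136
sensor matrix S = [[90/169, 90/61], [45/32, 45/98]]; det S = -14792625/8082256
solve [mL_A; mL_B] = S·[w00; w01] and [mR_A; mR_B] = S·[w10; w11]:
  w00 = -1/2, w01 = -1/2, w10 = 1/2, w11 = -1

-1/2 -1/2 1/2 -1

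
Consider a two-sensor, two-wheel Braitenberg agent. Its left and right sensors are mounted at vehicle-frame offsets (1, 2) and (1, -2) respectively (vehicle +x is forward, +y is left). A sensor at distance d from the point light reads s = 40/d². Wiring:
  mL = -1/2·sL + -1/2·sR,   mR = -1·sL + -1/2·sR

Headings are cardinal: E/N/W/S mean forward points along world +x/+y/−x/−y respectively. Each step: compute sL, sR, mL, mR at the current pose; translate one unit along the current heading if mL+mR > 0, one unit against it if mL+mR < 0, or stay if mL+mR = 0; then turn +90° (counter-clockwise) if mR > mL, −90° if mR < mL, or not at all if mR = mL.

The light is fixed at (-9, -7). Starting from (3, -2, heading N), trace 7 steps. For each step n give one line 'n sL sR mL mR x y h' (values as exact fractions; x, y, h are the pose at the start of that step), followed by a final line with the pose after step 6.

0 5/17 5/29 -115/493 -375/986 3 -2 N
1 8/41 40/173 -1512/7093 -2204/7093 3 -3 E
2 20/89 4/9 -268/801 -358/801 2 -3 S
3 40/109 40/149 -5160/16241 -8140/16241 2 -2 W
4 5/17 5/29 -115/493 -375/986 3 -2 N
5 8/41 40/173 -1512/7093 -2204/7093 3 -3 E
6 20/89 4/9 -268/801 -358/801 2 -3 S
final 2 -2 W

n=0: pose=(3,-2,N); sL=5/17, sR=5/29; mL=-115/493, mR=-375/986; mL+mR=-605/986 → advance -1; mR−mL=-5/34 → turn -1·90°
n=1: pose=(3,-3,E); sL=8/41, sR=40/173; mL=-1512/7093, mR=-2204/7093; mL+mR=-3716/7093 → advance -1; mR−mL=-4/41 → turn -1·90°
n=2: pose=(2,-3,S); sL=20/89, sR=4/9; mL=-268/801, mR=-358/801; mL+mR=-626/801 → advance -1; mR−mL=-10/89 → turn -1·90°
n=3: pose=(2,-2,W); sL=40/109, sR=40/149; mL=-5160/16241, mR=-8140/16241; mL+mR=-13300/16241 → advance -1; mR−mL=-20/109 → turn -1·90°
n=4: pose=(3,-2,N); sL=5/17, sR=5/29; mL=-115/493, mR=-375/986; mL+mR=-605/986 → advance -1; mR−mL=-5/34 → turn -1·90°
n=5: pose=(3,-3,E); sL=8/41, sR=40/173; mL=-1512/7093, mR=-2204/7093; mL+mR=-3716/7093 → advance -1; mR−mL=-4/41 → turn -1·90°
n=6: pose=(2,-3,S); sL=20/89, sR=4/9; mL=-268/801, mR=-358/801; mL+mR=-626/801 → advance -1; mR−mL=-10/89 → turn -1·90°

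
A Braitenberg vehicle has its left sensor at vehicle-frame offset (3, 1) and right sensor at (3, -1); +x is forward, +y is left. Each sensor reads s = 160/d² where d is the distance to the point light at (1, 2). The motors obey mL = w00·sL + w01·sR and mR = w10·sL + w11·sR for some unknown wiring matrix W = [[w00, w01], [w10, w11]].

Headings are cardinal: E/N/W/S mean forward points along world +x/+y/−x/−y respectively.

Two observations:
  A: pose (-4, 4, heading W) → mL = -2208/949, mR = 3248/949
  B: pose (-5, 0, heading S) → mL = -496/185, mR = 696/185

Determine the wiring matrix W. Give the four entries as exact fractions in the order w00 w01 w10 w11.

obs A: pose=(-4,4,W) → sL=32/13, sR=160/73, mL=-2208/949, mR=3248/949
obs B: pose=(-5,0,S) → sL=16/5, sR=80/37, mL=-496/185, mR=696/185
sensor matrix S = [[32/13, 160/73], [16/5, 80/37]]; det S = -59392/35113
solve [mL_A; mL_B] = S·[w00; w01] and [mR_A; mR_B] = S·[w10; w11]:
  w00 = -1/2, w01 = -1/2, w10 = 1/2, w11 = 1

-1/2 -1/2 1/2 1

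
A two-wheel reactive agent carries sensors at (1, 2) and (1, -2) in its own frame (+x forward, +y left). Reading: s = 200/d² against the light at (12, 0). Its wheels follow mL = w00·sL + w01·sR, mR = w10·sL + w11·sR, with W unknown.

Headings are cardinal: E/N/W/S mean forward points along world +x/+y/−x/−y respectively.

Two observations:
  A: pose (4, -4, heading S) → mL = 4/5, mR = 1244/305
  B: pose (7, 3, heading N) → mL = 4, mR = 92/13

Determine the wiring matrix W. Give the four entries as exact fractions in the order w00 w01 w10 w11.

obs A: pose=(4,-4,S) → sL=200/61, sR=8/5, mL=4/5, mR=1244/305
obs B: pose=(7,3,N) → sL=40/13, sR=8, mL=4, mR=92/13
sensor matrix S = [[200/61, 8/5], [40/13, 8]]; det S = 16896/793
solve [mL_A; mL_B] = S·[w00; w01] and [mR_A; mR_B] = S·[w10; w11]:
  w00 = 0, w01 = 1/2, w10 = 1, w11 = 1/2

0 1/2 1 1/2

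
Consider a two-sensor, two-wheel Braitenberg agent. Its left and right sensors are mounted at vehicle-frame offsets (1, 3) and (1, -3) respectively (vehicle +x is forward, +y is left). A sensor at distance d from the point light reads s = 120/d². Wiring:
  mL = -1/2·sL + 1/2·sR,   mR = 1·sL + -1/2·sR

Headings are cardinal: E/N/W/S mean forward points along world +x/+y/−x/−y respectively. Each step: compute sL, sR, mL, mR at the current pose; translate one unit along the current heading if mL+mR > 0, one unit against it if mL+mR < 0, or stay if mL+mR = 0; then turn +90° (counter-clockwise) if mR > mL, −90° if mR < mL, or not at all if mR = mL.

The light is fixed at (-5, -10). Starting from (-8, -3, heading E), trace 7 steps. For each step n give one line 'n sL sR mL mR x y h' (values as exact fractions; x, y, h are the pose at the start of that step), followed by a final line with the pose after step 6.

n=0: pose=(-8,-3,E); sL=15/13, sR=6; mL=63/26, mR=-24/13; mL+mR=15/26 → advance +1; mR−mL=-111/26 → turn -1·90°
n=1: pose=(-7,-3,S); sL=120/37, sR=120/61; mL=-1440/2257, mR=5100/2257; mL+mR=60/37 → advance +1; mR−mL=6540/2257 → turn +1·90°
n=2: pose=(-7,-4,E); sL=60/41, sR=12; mL=216/41, mR=-186/41; mL+mR=30/41 → advance +1; mR−mL=-402/41 → turn -1·90°
n=3: pose=(-6,-4,S); sL=120/29, sR=120/41; mL=-720/1189, mR=3180/1189; mL+mR=60/29 → advance +1; mR−mL=3900/1189 → turn +1·90°
n=4: pose=(-6,-5,E); sL=15/8, sR=30; mL=225/16, mR=-105/8; mL+mR=15/16 → advance +1; mR−mL=-435/16 → turn -1·90°
n=5: pose=(-5,-5,S); sL=24/5, sR=24/5; mL=0, mR=12/5; mL+mR=12/5 → advance +1; mR−mL=12/5 → turn +1·90°
n=6: pose=(-5,-6,E); sL=12/5, sR=60; mL=144/5, mR=-138/5; mL+mR=6/5 → advance +1; mR−mL=-282/5 → turn -1·90°

0 15/13 6 63/26 -24/13 -8 -3 E
1 120/37 120/61 -1440/2257 5100/2257 -7 -3 S
2 60/41 12 216/41 -186/41 -7 -4 E
3 120/29 120/41 -720/1189 3180/1189 -6 -4 S
4 15/8 30 225/16 -105/8 -6 -5 E
5 24/5 24/5 0 12/5 -5 -5 S
6 12/5 60 144/5 -138/5 -5 -6 E
final -4 -6 S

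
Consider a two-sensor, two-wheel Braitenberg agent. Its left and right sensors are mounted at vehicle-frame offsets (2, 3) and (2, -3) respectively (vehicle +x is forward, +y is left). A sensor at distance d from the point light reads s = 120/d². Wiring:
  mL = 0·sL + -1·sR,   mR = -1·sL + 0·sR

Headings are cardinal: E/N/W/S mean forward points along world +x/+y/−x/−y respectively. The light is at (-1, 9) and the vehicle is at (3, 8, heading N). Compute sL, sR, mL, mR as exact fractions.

60 12/5 -12/5 -60

left sensor world pos  = (0, 10); dL² = 2
right sensor world pos = (6, 10); dR² = 50
sL = 120/2 = 60
sR = 120/50 = 12/5
mL = 0·sL + -1·sR = -12/5
mR = -1·sL + 0·sR = -60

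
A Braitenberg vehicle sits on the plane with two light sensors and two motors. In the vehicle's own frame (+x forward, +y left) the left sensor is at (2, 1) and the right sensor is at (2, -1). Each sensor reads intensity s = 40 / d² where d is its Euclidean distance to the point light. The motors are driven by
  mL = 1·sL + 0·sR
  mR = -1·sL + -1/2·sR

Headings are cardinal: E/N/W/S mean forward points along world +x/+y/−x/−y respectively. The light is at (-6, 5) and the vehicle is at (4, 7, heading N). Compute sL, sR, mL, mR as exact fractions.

left sensor world pos  = (3, 9); dL² = 97
right sensor world pos = (5, 9); dR² = 137
sL = 40/97 = 40/97
sR = 40/137 = 40/137
mL = 1·sL + 0·sR = 40/97
mR = -1·sL + -1/2·sR = -7420/13289

40/97 40/137 40/97 -7420/13289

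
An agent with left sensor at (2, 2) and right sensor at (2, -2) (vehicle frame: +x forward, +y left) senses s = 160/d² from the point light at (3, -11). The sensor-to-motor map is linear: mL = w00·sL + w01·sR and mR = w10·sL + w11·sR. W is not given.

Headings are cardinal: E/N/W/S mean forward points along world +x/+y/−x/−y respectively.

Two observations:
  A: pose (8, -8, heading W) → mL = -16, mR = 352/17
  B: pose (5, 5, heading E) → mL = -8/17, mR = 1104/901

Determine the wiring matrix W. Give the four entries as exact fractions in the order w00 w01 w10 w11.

obs A: pose=(8,-8,W) → sL=16, sR=80/17, mL=-16, mR=352/17
obs B: pose=(5,5,E) → sL=8/17, sR=40/53, mL=-8/17, mR=1104/901
sensor matrix S = [[16, 80/17], [8/17, 40/53]]; det S = 151040/15317
solve [mL_A; mL_B] = S·[w00; w01] and [mR_A; mR_B] = S·[w10; w11]:
  w00 = -1, w01 = 0, w10 = 1, w11 = 1

-1 0 1 1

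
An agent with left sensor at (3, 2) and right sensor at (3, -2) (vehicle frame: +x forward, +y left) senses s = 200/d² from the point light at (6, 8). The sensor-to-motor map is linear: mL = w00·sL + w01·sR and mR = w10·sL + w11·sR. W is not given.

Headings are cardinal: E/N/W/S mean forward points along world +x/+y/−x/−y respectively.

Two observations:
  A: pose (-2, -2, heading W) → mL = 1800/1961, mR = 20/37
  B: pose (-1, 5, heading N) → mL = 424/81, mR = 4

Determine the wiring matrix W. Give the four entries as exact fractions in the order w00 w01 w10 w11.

1/2 1/2 0 1/2

obs A: pose=(-2,-2,W) → sL=40/53, sR=40/37, mL=1800/1961, mR=20/37
obs B: pose=(-1,5,N) → sL=200/81, sR=8, mL=424/81, mR=4
sensor matrix S = [[40/53, 40/37], [200/81, 8]]; det S = 535040/158841
solve [mL_A; mL_B] = S·[w00; w01] and [mR_A; mR_B] = S·[w10; w11]:
  w00 = 1/2, w01 = 1/2, w10 = 0, w11 = 1/2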